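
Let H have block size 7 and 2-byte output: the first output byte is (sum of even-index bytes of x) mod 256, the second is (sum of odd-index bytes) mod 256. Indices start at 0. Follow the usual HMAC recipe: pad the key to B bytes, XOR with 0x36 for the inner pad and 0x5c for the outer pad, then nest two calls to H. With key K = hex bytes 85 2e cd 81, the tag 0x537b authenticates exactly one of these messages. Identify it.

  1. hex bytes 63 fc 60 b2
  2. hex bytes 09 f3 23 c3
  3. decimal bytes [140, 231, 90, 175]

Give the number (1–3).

Key hex bytes 85 2e cd 81 is 4 bytes ≤ B = 7; zero-pad to 7 bytes: K' = 85 2e cd 81 00 00 00.
K' ⊕ ipad = b3 18 fb b7 36 36 36; K' ⊕ opad = d9 72 91 dd 5c 5c 5c.
m1: inner = H(b3 18 fb b7 36 36 36 63 fc 60 b2) = c8 c8; tag = H(d9 72 91 dd 5c 5c 5c c8 c8) = ea73
m2: inner = H(b3 18 fb b7 36 36 36 09 f3 23 c3) = d0 31; tag = H(d9 72 91 dd 5c 5c 5c d0 31) = 537b ← matches
m3: inner = H(b3 18 fb b7 36 36 36 8c e7 5a af) = b0 eb; tag = H(d9 72 91 dd 5c 5c 5c b0 eb) = 0d5b

2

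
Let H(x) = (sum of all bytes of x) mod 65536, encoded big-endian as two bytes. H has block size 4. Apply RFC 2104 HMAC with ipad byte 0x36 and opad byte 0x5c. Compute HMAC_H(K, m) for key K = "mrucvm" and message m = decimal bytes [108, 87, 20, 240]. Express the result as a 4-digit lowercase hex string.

01f2

Key "mrucvm" = 6d 72 75 63 76 6d is 6 bytes > B = 4, so hash it first: H(key) = 02 9a, then zero-pad to 4 bytes: K' = 02 9a 00 00.
K' ⊕ ipad = 34 ac 36 36.  K' ⊕ opad = 5e c6 5c 5c.
Inner input = (K'⊕ipad) ∥ m = 34 ac 36 36 ∥ 6c 57 14 f0.
Inner hash: sum = 52+172+54+54+108+87+20+240 = 787 → 03 13.
Outer input = (K'⊕opad) ∥ inner = 5e c6 5c 5c ∥ 03 13.
Outer hash (tag): sum = 94+198+92+92+3+19 = 498 → 01 f2.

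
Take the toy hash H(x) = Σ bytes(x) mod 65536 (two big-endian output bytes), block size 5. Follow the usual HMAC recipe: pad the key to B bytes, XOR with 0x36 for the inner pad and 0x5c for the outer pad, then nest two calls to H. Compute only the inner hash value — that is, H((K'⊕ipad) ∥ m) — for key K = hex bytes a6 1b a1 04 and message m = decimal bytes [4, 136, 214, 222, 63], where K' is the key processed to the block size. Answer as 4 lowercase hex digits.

Key hex bytes a6 1b a1 04 is 4 bytes ≤ B = 5; zero-pad to 5 bytes: K' = a6 1b a1 04 00.
K' ⊕ ipad = 90 2d 97 32 36.
Inner input = 90 2d 97 32 36 ∥ 04 88 d6 de 3f.
Inner hash: sum = 144+45+151+50+54+4+136+214+222+63 = 1083 → 04 3b.

043b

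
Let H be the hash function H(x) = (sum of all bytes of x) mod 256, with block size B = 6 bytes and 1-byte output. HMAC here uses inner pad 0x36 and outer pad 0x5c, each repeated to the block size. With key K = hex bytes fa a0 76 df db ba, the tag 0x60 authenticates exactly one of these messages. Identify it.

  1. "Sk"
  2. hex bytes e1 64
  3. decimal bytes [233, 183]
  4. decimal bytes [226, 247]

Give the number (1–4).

Key hex bytes fa a0 76 df db ba is exactly B = 6 bytes: K' = fa a0 76 df db ba.
K' ⊕ ipad = cc 96 40 e9 ed 8c; K' ⊕ opad = a6 fc 2a 83 87 e6.
m1: inner = H(cc 96 40 e9 ed 8c 53 6b) = c2; tag = H(a6 fc 2a 83 87 e6 c2) = 7e
m2: inner = H(cc 96 40 e9 ed 8c e1 64) = 49; tag = H(a6 fc 2a 83 87 e6 49) = 05
m3: inner = H(cc 96 40 e9 ed 8c e9 b7) = a4; tag = H(a6 fc 2a 83 87 e6 a4) = 60 ← matches
m4: inner = H(cc 96 40 e9 ed 8c e2 f7) = dd; tag = H(a6 fc 2a 83 87 e6 dd) = 99

3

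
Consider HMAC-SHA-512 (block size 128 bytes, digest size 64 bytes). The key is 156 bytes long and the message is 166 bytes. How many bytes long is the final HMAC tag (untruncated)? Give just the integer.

64

The tag is one SHA-512 digest: 64 bytes.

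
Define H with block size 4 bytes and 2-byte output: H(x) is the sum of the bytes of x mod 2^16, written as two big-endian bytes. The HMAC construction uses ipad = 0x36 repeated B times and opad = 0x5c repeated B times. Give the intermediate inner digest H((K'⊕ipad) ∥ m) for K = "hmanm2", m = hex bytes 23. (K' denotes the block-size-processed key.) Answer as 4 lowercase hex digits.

Key "hmanm2" = 68 6d 61 6e 6d 32 is 6 bytes > B = 4, so hash it first: H(key) = 02 43, then zero-pad to 4 bytes: K' = 02 43 00 00.
K' ⊕ ipad = 34 75 36 36.
Inner input = 34 75 36 36 ∥ 23.
Inner hash: sum = 52+117+54+54+35 = 312 → 01 38.

0138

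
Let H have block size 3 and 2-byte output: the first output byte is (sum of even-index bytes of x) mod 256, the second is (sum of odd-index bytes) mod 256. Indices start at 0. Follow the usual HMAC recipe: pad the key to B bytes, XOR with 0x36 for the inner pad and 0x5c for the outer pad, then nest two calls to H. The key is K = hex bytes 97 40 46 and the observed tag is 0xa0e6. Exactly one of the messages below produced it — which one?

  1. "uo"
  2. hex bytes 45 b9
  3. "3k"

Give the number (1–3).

2

Key hex bytes 97 40 46 is exactly B = 3 bytes: K' = 97 40 46.
K' ⊕ ipad = a1 76 70; K' ⊕ opad = cb 1c 1a.
m1: inner = H(a1 76 70 75 6f) = 80 eb; tag = H(cb 1c 1a 80 eb) = d09c
m2: inner = H(a1 76 70 45 b9) = ca bb; tag = H(cb 1c 1a ca bb) = a0e6 ← matches
m3: inner = H(a1 76 70 33 6b) = 7c a9; tag = H(cb 1c 1a 7c a9) = 8e98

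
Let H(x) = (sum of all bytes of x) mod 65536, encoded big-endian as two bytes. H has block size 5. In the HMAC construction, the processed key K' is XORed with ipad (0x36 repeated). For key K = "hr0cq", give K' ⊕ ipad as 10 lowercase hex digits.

Key "hr0cq" = 68 72 30 63 71 is exactly B = 5 bytes: K' = 68 72 30 63 71.
XOR each byte with 0x36: 68⊕36=5e, 72⊕36=44, 30⊕36=06, 63⊕36=55, 71⊕36=47.

5e44065547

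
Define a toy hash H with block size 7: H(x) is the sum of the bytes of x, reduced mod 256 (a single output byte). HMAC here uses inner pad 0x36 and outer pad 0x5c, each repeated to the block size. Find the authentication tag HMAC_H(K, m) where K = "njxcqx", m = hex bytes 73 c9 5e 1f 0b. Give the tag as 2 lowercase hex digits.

5e

Key "njxcqx" = 6e 6a 78 63 71 78 is 6 bytes ≤ B = 7; zero-pad to 7 bytes: K' = 6e 6a 78 63 71 78 00.
K' ⊕ ipad = 58 5c 4e 55 47 4e 36.  K' ⊕ opad = 32 36 24 3f 2d 24 5c.
Inner input = (K'⊕ipad) ∥ m = 58 5c 4e 55 47 4e 36 ∥ 73 c9 5e 1f 0b.
Inner hash: sum = 88+92+78+85+71+78+54+115+201+94+31+11 = 998; mod 256 = 230 → e6.
Outer input = (K'⊕opad) ∥ inner = 32 36 24 3f 2d 24 5c ∥ e6.
Outer hash (tag): sum = 50+54+36+63+45+36+92+230 = 606; mod 256 = 94 → 5e.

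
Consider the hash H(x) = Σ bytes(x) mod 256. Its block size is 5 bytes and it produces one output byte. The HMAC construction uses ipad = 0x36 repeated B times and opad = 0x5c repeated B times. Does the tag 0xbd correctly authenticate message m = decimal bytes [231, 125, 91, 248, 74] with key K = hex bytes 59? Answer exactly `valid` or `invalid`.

Key hex bytes 59 is 1 byte ≤ B = 5; zero-pad to 5 bytes: K' = 59 00 00 00 00.
K' ⊕ ipad = 6f 36 36 36 36; K' ⊕ opad = 05 5c 5c 5c 5c.
Inner hash: sum = 111+54+54+54+54+231+125+91+248+74 = 1096; mod 256 = 72 → 48.
Outer hash (recomputed tag): sum = 5+92+92+92+92+72 = 445; mod 256 = 189 → bd.
Recomputed tag = bd; claimed = bd → match.

valid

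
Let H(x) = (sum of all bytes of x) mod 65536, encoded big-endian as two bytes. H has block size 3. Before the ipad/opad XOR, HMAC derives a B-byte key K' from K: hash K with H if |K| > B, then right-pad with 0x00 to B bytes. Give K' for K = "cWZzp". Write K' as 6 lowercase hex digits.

|K| = 5 > B = 3, so first hash the key.
H(K): sum = 99+87+90+122+112 = 510 → 01 fe.
Zero-pad H(K) = 01 fe to 3 bytes: K' = 01 fe 00.

01fe00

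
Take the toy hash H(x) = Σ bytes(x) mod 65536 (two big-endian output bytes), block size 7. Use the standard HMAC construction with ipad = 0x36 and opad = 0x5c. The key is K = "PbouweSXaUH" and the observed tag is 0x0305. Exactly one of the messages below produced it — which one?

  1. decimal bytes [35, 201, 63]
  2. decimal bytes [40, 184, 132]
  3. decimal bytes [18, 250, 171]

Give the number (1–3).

Key "PbouweSXaUH" = 50 62 6f 75 77 65 53 58 61 55 48 is 11 bytes > B = 7, so hash it first: H(key) = 04 1b, then zero-pad to 7 bytes: K' = 04 1b 00 00 00 00 00.
K' ⊕ ipad = 32 2d 36 36 36 36 36; K' ⊕ opad = 58 47 5c 5c 5c 5c 5c.
m1: inner = H(32 2d 36 36 36 36 36 23 c9 3f) = 02 98; tag = H(58 47 5c 5c 5c 5c 5c 02 98) = 0305 ← matches
m2: inner = H(32 2d 36 36 36 36 36 28 b8 84) = 02 d1; tag = H(58 47 5c 5c 5c 5c 5c 02 d1) = 033e
m3: inner = H(32 2d 36 36 36 36 36 12 fa ab) = 03 24; tag = H(58 47 5c 5c 5c 5c 5c 03 24) = 0292

1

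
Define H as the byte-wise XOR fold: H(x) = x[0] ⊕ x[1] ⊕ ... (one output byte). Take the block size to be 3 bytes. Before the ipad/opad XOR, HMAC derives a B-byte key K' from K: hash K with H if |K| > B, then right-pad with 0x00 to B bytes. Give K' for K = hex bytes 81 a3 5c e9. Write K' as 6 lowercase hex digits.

|K| = 4 > B = 3, so first hash the key.
H(K): XOR 81⊕a3⊕5c⊕e9 = 97.
Zero-pad H(K) = 97 to 3 bytes: K' = 97 00 00.

970000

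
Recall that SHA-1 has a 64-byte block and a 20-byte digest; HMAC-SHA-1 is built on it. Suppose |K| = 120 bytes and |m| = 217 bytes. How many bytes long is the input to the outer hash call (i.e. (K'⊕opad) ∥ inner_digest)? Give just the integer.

Key is 120 > 64 bytes, so it is hashed to 20 bytes then zero-padded to 64: |K'| = 64.
Outer input = (K'⊕opad) ∥ H(inner) → 64 + 20 = 84 bytes.

84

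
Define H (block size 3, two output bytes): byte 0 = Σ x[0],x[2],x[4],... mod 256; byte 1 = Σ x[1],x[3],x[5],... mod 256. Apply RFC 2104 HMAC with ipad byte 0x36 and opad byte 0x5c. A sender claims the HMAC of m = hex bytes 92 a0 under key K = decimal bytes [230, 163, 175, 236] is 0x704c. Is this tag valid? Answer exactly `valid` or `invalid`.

Key decimal bytes [230, 163, 175, 236] = e6 a3 af ec is 4 bytes > B = 3, so hash it first: H(key) = 95 8f, then zero-pad to 3 bytes: K' = 95 8f 00.
K' ⊕ ipad = a3 b9 36; K' ⊕ opad = c9 d3 5c.
Inner hash: even-index sum = 377 mod 256 = 121; odd-index sum = 331 mod 256 = 75 → 79 4b.
Outer hash (recomputed tag): even-index sum = 368 mod 256 = 112; odd-index sum = 332 mod 256 = 76 → 70 4c.
Recomputed tag = 704c; claimed = 704c → match.

valid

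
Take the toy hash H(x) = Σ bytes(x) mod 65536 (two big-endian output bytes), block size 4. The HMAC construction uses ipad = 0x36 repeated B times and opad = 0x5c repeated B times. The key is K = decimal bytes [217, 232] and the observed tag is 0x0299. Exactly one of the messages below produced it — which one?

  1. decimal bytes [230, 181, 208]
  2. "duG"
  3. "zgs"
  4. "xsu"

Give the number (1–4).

1

Key decimal bytes [217, 232] = d9 e8 is 2 bytes ≤ B = 4; zero-pad to 4 bytes: K' = d9 e8 00 00.
K' ⊕ ipad = ef de 36 36; K' ⊕ opad = 85 b4 5c 5c.
m1: inner = H(ef de 36 36 e6 b5 d0) = 04 a4; tag = H(85 b4 5c 5c 04 a4) = 0299 ← matches
m2: inner = H(ef de 36 36 64 75 47) = 03 59; tag = H(85 b4 5c 5c 03 59) = 024d
m3: inner = H(ef de 36 36 7a 67 73) = 03 8d; tag = H(85 b4 5c 5c 03 8d) = 0281
m4: inner = H(ef de 36 36 78 73 75) = 03 99; tag = H(85 b4 5c 5c 03 99) = 028d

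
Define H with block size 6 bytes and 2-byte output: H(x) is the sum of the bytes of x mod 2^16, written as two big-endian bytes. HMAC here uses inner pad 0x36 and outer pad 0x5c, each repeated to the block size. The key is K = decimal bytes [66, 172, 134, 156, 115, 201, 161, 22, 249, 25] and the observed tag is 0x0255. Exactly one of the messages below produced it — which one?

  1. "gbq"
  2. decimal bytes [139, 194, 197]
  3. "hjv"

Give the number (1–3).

Key decimal bytes [66, 172, 134, 156, 115, 201, 161, 22, 249, 25] = 42 ac 86 9c 73 c9 a1 16 f9 19 is 10 bytes > B = 6, so hash it first: H(key) = 05 15, then zero-pad to 6 bytes: K' = 05 15 00 00 00 00.
K' ⊕ ipad = 33 23 36 36 36 36; K' ⊕ opad = 59 49 5c 5c 5c 5c.
m1: inner = H(33 23 36 36 36 36 67 62 71) = 02 68; tag = H(59 49 5c 5c 5c 5c 02 68) = 027c
m2: inner = H(33 23 36 36 36 36 8b c2 c5) = 03 40; tag = H(59 49 5c 5c 5c 5c 03 40) = 0255 ← matches
m3: inner = H(33 23 36 36 36 36 68 6a 76) = 02 76; tag = H(59 49 5c 5c 5c 5c 02 76) = 028a

2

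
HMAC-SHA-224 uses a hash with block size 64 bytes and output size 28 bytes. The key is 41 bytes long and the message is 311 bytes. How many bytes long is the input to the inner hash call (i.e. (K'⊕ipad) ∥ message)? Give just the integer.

Key is 41 ≤ 64 bytes, zero-padded: |K'| = 64.
Inner input = (K'⊕ipad) ∥ m → 64 + 311 = 375 bytes.

375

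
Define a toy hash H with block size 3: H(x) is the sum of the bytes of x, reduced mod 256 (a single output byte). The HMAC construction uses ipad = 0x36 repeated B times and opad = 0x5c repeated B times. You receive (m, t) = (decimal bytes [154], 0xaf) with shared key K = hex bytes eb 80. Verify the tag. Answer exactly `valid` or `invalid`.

invalid

Key hex bytes eb 80 is 2 bytes ≤ B = 3; zero-pad to 3 bytes: K' = eb 80 00.
K' ⊕ ipad = dd b6 36; K' ⊕ opad = b7 dc 5c.
Inner hash: sum = 221+182+54+154 = 611; mod 256 = 99 → 63.
Outer hash (recomputed tag): sum = 183+220+92+99 = 594; mod 256 = 82 → 52.
Recomputed tag = 52; claimed = af → mismatch.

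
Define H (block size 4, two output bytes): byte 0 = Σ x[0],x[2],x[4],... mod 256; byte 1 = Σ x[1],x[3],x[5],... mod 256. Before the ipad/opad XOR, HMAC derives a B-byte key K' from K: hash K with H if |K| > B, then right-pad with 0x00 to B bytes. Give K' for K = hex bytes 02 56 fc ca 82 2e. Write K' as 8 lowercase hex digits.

804e0000

|K| = 6 > B = 4, so first hash the key.
H(K): even-index sum = 384 mod 256 = 128; odd-index sum = 334 mod 256 = 78 → 80 4e.
Zero-pad H(K) = 80 4e to 4 bytes: K' = 80 4e 00 00.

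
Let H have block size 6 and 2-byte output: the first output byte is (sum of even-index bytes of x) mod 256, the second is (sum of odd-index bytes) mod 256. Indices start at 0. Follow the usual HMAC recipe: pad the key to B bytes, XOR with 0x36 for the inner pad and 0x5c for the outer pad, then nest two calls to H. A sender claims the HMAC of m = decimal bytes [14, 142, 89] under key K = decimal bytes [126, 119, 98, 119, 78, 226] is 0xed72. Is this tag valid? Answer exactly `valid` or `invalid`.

invalid

Key decimal bytes [126, 119, 98, 119, 78, 226] = 7e 77 62 77 4e e2 is exactly B = 6 bytes: K' = 7e 77 62 77 4e e2.
K' ⊕ ipad = 48 41 54 41 78 d4; K' ⊕ opad = 22 2b 3e 2b 12 be.
Inner hash: even-index sum = 379 mod 256 = 123; odd-index sum = 484 mod 256 = 228 → 7b e4.
Outer hash (recomputed tag): even-index sum = 237 mod 256 = 237; odd-index sum = 504 mod 256 = 248 → ed f8.
Recomputed tag = edf8; claimed = ed72 → mismatch.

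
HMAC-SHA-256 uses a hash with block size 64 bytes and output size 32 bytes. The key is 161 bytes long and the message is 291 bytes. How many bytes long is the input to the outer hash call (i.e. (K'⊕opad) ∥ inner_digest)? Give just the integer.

96

Key is 161 > 64 bytes, so it is hashed to 32 bytes then zero-padded to 64: |K'| = 64.
Outer input = (K'⊕opad) ∥ H(inner) → 64 + 32 = 96 bytes.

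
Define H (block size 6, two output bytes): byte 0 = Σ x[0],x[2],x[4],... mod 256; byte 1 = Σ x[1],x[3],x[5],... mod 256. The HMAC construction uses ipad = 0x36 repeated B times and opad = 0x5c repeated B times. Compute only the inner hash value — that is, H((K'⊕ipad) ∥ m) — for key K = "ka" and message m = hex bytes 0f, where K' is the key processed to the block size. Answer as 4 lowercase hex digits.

d8c3

Key "ka" = 6b 61 is 2 bytes ≤ B = 6; zero-pad to 6 bytes: K' = 6b 61 00 00 00 00.
K' ⊕ ipad = 5d 57 36 36 36 36.
Inner input = 5d 57 36 36 36 36 ∥ 0f.
Inner hash: even-index sum = 216 mod 256 = 216; odd-index sum = 195 mod 256 = 195 → d8 c3.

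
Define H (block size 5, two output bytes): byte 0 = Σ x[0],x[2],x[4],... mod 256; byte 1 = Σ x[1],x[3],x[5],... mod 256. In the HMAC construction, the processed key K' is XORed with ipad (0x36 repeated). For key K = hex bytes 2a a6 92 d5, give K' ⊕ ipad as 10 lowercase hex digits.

1c90a4e336

Key hex bytes 2a a6 92 d5 is 4 bytes ≤ B = 5; zero-pad to 5 bytes: K' = 2a a6 92 d5 00.
XOR each byte with 0x36: 2a⊕36=1c, a6⊕36=90, 92⊕36=a4, d5⊕36=e3, 00⊕36=36.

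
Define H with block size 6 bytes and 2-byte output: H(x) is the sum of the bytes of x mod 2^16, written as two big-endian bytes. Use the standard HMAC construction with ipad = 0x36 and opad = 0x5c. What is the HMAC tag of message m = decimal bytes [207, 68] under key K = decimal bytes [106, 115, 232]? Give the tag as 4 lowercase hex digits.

0264

Key decimal bytes [106, 115, 232] = 6a 73 e8 is 3 bytes ≤ B = 6; zero-pad to 6 bytes: K' = 6a 73 e8 00 00 00.
K' ⊕ ipad = 5c 45 de 36 36 36.  K' ⊕ opad = 36 2f b4 5c 5c 5c.
Inner input = (K'⊕ipad) ∥ m = 5c 45 de 36 36 36 ∥ cf 44.
Inner hash: sum = 92+69+222+54+54+54+207+68 = 820 → 03 34.
Outer input = (K'⊕opad) ∥ inner = 36 2f b4 5c 5c 5c ∥ 03 34.
Outer hash (tag): sum = 54+47+180+92+92+92+3+52 = 612 → 02 64.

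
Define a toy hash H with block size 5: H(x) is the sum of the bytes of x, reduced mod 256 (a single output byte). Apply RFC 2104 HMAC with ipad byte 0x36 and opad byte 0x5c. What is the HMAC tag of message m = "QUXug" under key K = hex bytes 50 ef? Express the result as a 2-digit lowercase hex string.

Key hex bytes 50 ef is 2 bytes ≤ B = 5; zero-pad to 5 bytes: K' = 50 ef 00 00 00.
K' ⊕ ipad = 66 d9 36 36 36.  K' ⊕ opad = 0c b3 5c 5c 5c.
Inner input = (K'⊕ipad) ∥ m = 66 d9 36 36 36 ∥ 51 55 58 75 67.
Inner hash: sum = 102+217+54+54+54+81+85+88+117+103 = 955; mod 256 = 187 → bb.
Outer input = (K'⊕opad) ∥ inner = 0c b3 5c 5c 5c ∥ bb.
Outer hash (tag): sum = 12+179+92+92+92+187 = 654; mod 256 = 142 → 8e.

8e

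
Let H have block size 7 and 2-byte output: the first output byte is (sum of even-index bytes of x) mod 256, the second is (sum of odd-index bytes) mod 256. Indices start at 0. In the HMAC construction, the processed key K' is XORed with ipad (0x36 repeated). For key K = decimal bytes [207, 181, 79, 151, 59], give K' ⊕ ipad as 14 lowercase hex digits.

Key decimal bytes [207, 181, 79, 151, 59] = cf b5 4f 97 3b is 5 bytes ≤ B = 7; zero-pad to 7 bytes: K' = cf b5 4f 97 3b 00 00.
XOR each byte with 0x36: cf⊕36=f9, b5⊕36=83, 4f⊕36=79, 97⊕36=a1, 3b⊕36=0d, 00⊕36=36, 00⊕36=36.

f98379a10d3636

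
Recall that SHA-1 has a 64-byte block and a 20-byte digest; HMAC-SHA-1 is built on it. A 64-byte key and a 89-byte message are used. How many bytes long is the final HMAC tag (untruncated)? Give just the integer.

20

The tag is one SHA-1 digest: 20 bytes.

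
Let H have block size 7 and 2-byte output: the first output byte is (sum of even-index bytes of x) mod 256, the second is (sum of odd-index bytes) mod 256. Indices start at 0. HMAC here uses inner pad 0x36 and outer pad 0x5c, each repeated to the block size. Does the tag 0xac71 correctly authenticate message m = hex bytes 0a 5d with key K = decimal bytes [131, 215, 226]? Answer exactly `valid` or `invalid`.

invalid

Key decimal bytes [131, 215, 226] = 83 d7 e2 is 3 bytes ≤ B = 7; zero-pad to 7 bytes: K' = 83 d7 e2 00 00 00 00.
K' ⊕ ipad = b5 e1 d4 36 36 36 36; K' ⊕ opad = df 8b be 5c 5c 5c 5c.
Inner hash: even-index sum = 594 mod 256 = 82; odd-index sum = 343 mod 256 = 87 → 52 57.
Outer hash (recomputed tag): even-index sum = 684 mod 256 = 172; odd-index sum = 405 mod 256 = 149 → ac 95.
Recomputed tag = ac95; claimed = ac71 → mismatch.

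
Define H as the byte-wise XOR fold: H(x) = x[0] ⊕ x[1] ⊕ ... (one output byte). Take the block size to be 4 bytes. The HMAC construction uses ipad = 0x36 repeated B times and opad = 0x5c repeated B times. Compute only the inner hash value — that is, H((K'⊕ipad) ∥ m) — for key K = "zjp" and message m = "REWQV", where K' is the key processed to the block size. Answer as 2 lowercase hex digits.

Key "zjp" = 7a 6a 70 is 3 bytes ≤ B = 4; zero-pad to 4 bytes: K' = 7a 6a 70 00.
K' ⊕ ipad = 4c 5c 46 36.
Inner input = 4c 5c 46 36 ∥ 52 45 57 51 56.
Inner hash: XOR 4c⊕5c⊕46⊕36⊕52⊕45⊕57⊕51⊕56 = 27.

27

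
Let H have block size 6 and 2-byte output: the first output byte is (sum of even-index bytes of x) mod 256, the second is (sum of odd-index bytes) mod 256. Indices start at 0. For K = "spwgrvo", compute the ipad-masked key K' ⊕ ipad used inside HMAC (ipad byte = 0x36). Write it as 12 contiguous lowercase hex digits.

fd7b36363636

Key "spwgrvo" = 73 70 77 67 72 76 6f is 7 bytes > B = 6, so hash it first: H(key) = cb 4d, then zero-pad to 6 bytes: K' = cb 4d 00 00 00 00.
XOR each byte with 0x36: cb⊕36=fd, 4d⊕36=7b, 00⊕36=36, 00⊕36=36, 00⊕36=36, 00⊕36=36.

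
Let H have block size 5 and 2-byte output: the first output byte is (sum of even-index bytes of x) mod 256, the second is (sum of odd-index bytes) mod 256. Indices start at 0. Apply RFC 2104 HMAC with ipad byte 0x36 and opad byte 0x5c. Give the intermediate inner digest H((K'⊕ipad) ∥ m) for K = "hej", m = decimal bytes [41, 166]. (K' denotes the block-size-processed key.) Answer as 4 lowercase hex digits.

96b2

Key "hej" = 68 65 6a is 3 bytes ≤ B = 5; zero-pad to 5 bytes: K' = 68 65 6a 00 00.
K' ⊕ ipad = 5e 53 5c 36 36.
Inner input = 5e 53 5c 36 36 ∥ 29 a6.
Inner hash: even-index sum = 406 mod 256 = 150; odd-index sum = 178 mod 256 = 178 → 96 b2.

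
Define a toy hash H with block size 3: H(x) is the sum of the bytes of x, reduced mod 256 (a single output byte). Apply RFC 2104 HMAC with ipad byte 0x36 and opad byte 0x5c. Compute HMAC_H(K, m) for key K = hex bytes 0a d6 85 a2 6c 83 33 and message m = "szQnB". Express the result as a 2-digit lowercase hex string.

a6

Key hex bytes 0a d6 85 a2 6c 83 33 is 7 bytes > B = 3, so hash it first: H(key) = 29, then zero-pad to 3 bytes: K' = 29 00 00.
K' ⊕ ipad = 1f 36 36.  K' ⊕ opad = 75 5c 5c.
Inner input = (K'⊕ipad) ∥ m = 1f 36 36 ∥ 73 7a 51 6e 42.
Inner hash: sum = 31+54+54+115+122+81+110+66 = 633; mod 256 = 121 → 79.
Outer input = (K'⊕opad) ∥ inner = 75 5c 5c ∥ 79.
Outer hash (tag): sum = 117+92+92+121 = 422; mod 256 = 166 → a6.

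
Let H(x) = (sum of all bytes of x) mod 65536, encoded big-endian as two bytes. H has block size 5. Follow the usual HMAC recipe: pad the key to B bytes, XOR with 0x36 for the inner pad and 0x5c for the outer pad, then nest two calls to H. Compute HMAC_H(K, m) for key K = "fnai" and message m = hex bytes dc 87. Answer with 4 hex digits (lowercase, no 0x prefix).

Key "fnai" = 66 6e 61 69 is 4 bytes ≤ B = 5; zero-pad to 5 bytes: K' = 66 6e 61 69 00.
K' ⊕ ipad = 50 58 57 5f 36.  K' ⊕ opad = 3a 32 3d 35 5c.
Inner input = (K'⊕ipad) ∥ m = 50 58 57 5f 36 ∥ dc 87.
Inner hash: sum = 80+88+87+95+54+220+135 = 759 → 02 f7.
Outer input = (K'⊕opad) ∥ inner = 3a 32 3d 35 5c ∥ 02 f7.
Outer hash (tag): sum = 58+50+61+53+92+2+247 = 563 → 02 33.

0233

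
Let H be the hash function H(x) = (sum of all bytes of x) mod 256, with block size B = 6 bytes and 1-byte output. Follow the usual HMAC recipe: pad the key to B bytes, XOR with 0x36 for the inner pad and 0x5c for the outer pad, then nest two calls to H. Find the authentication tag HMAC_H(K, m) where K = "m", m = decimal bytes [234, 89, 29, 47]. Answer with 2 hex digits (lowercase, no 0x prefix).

f5

Key "m" = 6d is 1 byte ≤ B = 6; zero-pad to 6 bytes: K' = 6d 00 00 00 00 00.
K' ⊕ ipad = 5b 36 36 36 36 36.  K' ⊕ opad = 31 5c 5c 5c 5c 5c.
Inner input = (K'⊕ipad) ∥ m = 5b 36 36 36 36 36 ∥ ea 59 1d 2f.
Inner hash: sum = 91+54+54+54+54+54+234+89+29+47 = 760; mod 256 = 248 → f8.
Outer input = (K'⊕opad) ∥ inner = 31 5c 5c 5c 5c 5c ∥ f8.
Outer hash (tag): sum = 49+92+92+92+92+92+248 = 757; mod 256 = 245 → f5.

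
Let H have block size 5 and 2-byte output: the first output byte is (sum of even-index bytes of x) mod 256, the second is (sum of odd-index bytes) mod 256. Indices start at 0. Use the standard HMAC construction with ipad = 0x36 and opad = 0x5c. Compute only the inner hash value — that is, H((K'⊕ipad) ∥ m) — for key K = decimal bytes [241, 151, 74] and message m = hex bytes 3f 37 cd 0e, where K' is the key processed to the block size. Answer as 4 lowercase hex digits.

bee3

Key decimal bytes [241, 151, 74] = f1 97 4a is 3 bytes ≤ B = 5; zero-pad to 5 bytes: K' = f1 97 4a 00 00.
K' ⊕ ipad = c7 a1 7c 36 36.
Inner input = c7 a1 7c 36 36 ∥ 3f 37 cd 0e.
Inner hash: even-index sum = 446 mod 256 = 190; odd-index sum = 483 mod 256 = 227 → be e3.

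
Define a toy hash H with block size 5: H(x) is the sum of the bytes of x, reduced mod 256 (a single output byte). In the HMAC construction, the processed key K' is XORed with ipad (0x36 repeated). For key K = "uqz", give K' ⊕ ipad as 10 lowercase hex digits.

Key "uqz" = 75 71 7a is 3 bytes ≤ B = 5; zero-pad to 5 bytes: K' = 75 71 7a 00 00.
XOR each byte with 0x36: 75⊕36=43, 71⊕36=47, 7a⊕36=4c, 00⊕36=36, 00⊕36=36.

43474c3636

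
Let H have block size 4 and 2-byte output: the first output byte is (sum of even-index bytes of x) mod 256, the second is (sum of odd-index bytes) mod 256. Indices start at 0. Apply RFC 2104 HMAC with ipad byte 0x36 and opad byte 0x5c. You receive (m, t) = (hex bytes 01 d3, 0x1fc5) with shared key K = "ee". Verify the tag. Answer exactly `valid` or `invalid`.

Key "ee" = 65 65 is 2 bytes ≤ B = 4; zero-pad to 4 bytes: K' = 65 65 00 00.
K' ⊕ ipad = 53 53 36 36; K' ⊕ opad = 39 39 5c 5c.
Inner hash: even-index sum = 138 mod 256 = 138; odd-index sum = 348 mod 256 = 92 → 8a 5c.
Outer hash (recomputed tag): even-index sum = 287 mod 256 = 31; odd-index sum = 241 mod 256 = 241 → 1f f1.
Recomputed tag = 1ff1; claimed = 1fc5 → mismatch.

invalid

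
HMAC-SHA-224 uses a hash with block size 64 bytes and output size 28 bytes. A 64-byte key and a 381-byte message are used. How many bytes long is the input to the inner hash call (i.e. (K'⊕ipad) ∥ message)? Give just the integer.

445

Key is 64 ≤ 64 bytes, zero-padded: |K'| = 64.
Inner input = (K'⊕ipad) ∥ m → 64 + 381 = 445 bytes.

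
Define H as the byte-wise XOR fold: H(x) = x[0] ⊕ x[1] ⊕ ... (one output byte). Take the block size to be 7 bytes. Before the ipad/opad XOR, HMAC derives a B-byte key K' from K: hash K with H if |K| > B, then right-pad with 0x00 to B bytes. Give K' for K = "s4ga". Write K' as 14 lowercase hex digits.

Key "s4ga" = 73 34 67 61 is 4 bytes ≤ B = 7; zero-pad to 7 bytes: K' = 73 34 67 61 00 00 00.

73346761000000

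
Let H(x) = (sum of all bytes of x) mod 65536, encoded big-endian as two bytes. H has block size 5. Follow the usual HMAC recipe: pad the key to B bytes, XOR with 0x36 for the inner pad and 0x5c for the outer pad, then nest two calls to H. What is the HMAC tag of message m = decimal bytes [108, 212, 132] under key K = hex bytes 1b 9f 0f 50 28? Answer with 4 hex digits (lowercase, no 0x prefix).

0237

Key hex bytes 1b 9f 0f 50 28 is exactly B = 5 bytes: K' = 1b 9f 0f 50 28.
K' ⊕ ipad = 2d a9 39 66 1e.  K' ⊕ opad = 47 c3 53 0c 74.
Inner input = (K'⊕ipad) ∥ m = 2d a9 39 66 1e ∥ 6c d4 84.
Inner hash: sum = 45+169+57+102+30+108+212+132 = 855 → 03 57.
Outer input = (K'⊕opad) ∥ inner = 47 c3 53 0c 74 ∥ 03 57.
Outer hash (tag): sum = 71+195+83+12+116+3+87 = 567 → 02 37.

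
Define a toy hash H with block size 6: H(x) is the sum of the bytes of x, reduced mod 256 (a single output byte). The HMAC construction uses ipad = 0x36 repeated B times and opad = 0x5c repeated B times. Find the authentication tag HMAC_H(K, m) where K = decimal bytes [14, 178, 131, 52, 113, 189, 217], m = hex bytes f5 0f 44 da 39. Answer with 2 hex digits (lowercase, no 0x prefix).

9f

Key decimal bytes [14, 178, 131, 52, 113, 189, 217] = 0e b2 83 34 71 bd d9 is 7 bytes > B = 6, so hash it first: H(key) = 7e, then zero-pad to 6 bytes: K' = 7e 00 00 00 00 00.
K' ⊕ ipad = 48 36 36 36 36 36.  K' ⊕ opad = 22 5c 5c 5c 5c 5c.
Inner input = (K'⊕ipad) ∥ m = 48 36 36 36 36 36 ∥ f5 0f 44 da 39.
Inner hash: sum = 72+54+54+54+54+54+245+15+68+218+57 = 945; mod 256 = 177 → b1.
Outer input = (K'⊕opad) ∥ inner = 22 5c 5c 5c 5c 5c ∥ b1.
Outer hash (tag): sum = 34+92+92+92+92+92+177 = 671; mod 256 = 159 → 9f.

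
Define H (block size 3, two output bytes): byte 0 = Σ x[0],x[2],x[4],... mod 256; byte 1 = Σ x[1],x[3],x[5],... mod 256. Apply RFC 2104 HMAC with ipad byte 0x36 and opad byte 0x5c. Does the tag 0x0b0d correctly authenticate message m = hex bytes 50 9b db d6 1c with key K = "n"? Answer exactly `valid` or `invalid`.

invalid

Key "n" = 6e is 1 byte ≤ B = 3; zero-pad to 3 bytes: K' = 6e 00 00.
K' ⊕ ipad = 58 36 36; K' ⊕ opad = 32 5c 5c.
Inner hash: even-index sum = 511 mod 256 = 255; odd-index sum = 381 mod 256 = 125 → ff 7d.
Outer hash (recomputed tag): even-index sum = 267 mod 256 = 11; odd-index sum = 347 mod 256 = 91 → 0b 5b.
Recomputed tag = 0b5b; claimed = 0b0d → mismatch.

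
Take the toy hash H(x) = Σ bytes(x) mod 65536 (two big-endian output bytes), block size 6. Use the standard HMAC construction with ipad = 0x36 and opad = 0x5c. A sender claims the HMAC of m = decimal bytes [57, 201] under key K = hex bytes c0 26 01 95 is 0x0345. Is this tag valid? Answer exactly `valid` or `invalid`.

valid

Key hex bytes c0 26 01 95 is 4 bytes ≤ B = 6; zero-pad to 6 bytes: K' = c0 26 01 95 00 00.
K' ⊕ ipad = f6 10 37 a3 36 36; K' ⊕ opad = 9c 7a 5d c9 5c 5c.
Inner hash: sum = 246+16+55+163+54+54+57+201 = 846 → 03 4e.
Outer hash (recomputed tag): sum = 156+122+93+201+92+92+3+78 = 837 → 03 45.
Recomputed tag = 0345; claimed = 0345 → match.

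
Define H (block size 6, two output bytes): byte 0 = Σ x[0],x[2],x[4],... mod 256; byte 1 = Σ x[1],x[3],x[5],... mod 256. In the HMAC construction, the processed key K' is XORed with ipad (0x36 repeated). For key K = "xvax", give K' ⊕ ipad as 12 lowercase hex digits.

4e40574e3636

Key "xvax" = 78 76 61 78 is 4 bytes ≤ B = 6; zero-pad to 6 bytes: K' = 78 76 61 78 00 00.
XOR each byte with 0x36: 78⊕36=4e, 76⊕36=40, 61⊕36=57, 78⊕36=4e, 00⊕36=36, 00⊕36=36.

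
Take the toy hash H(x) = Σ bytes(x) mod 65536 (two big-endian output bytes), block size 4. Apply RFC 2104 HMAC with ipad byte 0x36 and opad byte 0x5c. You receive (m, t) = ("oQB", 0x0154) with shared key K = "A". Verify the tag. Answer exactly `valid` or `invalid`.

invalid

Key "A" = 41 is 1 byte ≤ B = 4; zero-pad to 4 bytes: K' = 41 00 00 00.
K' ⊕ ipad = 77 36 36 36; K' ⊕ opad = 1d 5c 5c 5c.
Inner hash: sum = 119+54+54+54+111+81+66 = 539 → 02 1b.
Outer hash (recomputed tag): sum = 29+92+92+92+2+27 = 334 → 01 4e.
Recomputed tag = 014e; claimed = 0154 → mismatch.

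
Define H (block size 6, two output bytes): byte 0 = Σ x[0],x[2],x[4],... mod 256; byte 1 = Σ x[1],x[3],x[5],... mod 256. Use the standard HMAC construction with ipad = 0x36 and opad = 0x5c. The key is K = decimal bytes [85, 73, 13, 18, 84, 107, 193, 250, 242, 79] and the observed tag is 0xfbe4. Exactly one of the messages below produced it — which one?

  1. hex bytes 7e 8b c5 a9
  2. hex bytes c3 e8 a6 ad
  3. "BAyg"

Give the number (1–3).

Key decimal bytes [85, 73, 13, 18, 84, 107, 193, 250, 242, 79] = 55 49 0d 12 54 6b c1 fa f2 4f is 10 bytes > B = 6, so hash it first: H(key) = 69 0f, then zero-pad to 6 bytes: K' = 69 0f 00 00 00 00.
K' ⊕ ipad = 5f 39 36 36 36 36; K' ⊕ opad = 35 53 5c 5c 5c 5c.
m1: inner = H(5f 39 36 36 36 36 7e 8b c5 a9) = 0e d9; tag = H(35 53 5c 5c 5c 5c 0e d9) = fbe4 ← matches
m2: inner = H(5f 39 36 36 36 36 c3 e8 a6 ad) = 34 3a; tag = H(35 53 5c 5c 5c 5c 34 3a) = 2145
m3: inner = H(5f 39 36 36 36 36 42 41 79 67) = 86 4d; tag = H(35 53 5c 5c 5c 5c 86 4d) = 7358

1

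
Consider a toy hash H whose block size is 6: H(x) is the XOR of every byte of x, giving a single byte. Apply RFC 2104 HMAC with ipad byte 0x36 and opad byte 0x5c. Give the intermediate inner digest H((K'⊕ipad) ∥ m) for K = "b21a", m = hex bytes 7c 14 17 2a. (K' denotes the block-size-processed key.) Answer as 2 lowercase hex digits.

55

Key "b21a" = 62 32 31 61 is 4 bytes ≤ B = 6; zero-pad to 6 bytes: K' = 62 32 31 61 00 00.
K' ⊕ ipad = 54 04 07 57 36 36.
Inner input = 54 04 07 57 36 36 ∥ 7c 14 17 2a.
Inner hash: XOR 54⊕04⊕07⊕57⊕36⊕36⊕7c⊕14⊕17⊕2a = 55.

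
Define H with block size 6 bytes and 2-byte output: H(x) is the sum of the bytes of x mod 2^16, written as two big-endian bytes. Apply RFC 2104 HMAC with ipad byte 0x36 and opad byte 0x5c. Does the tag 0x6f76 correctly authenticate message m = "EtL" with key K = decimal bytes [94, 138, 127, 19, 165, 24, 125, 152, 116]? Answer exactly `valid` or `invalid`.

invalid

Key decimal bytes [94, 138, 127, 19, 165, 24, 125, 152, 116] = 5e 8a 7f 13 a5 18 7d 98 74 is 9 bytes > B = 6, so hash it first: H(key) = 03 c0, then zero-pad to 6 bytes: K' = 03 c0 00 00 00 00.
K' ⊕ ipad = 35 f6 36 36 36 36; K' ⊕ opad = 5f 9c 5c 5c 5c 5c.
Inner hash: sum = 53+246+54+54+54+54+69+116+76 = 776 → 03 08.
Outer hash (recomputed tag): sum = 95+156+92+92+92+92+3+8 = 630 → 02 76.
Recomputed tag = 0276; claimed = 6f76 → mismatch.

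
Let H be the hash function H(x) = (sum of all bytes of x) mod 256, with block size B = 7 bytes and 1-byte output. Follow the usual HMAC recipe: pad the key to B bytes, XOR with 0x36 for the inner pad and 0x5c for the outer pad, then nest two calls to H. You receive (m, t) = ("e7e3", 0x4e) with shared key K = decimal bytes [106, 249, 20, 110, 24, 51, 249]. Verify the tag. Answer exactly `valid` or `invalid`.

Key decimal bytes [106, 249, 20, 110, 24, 51, 249] = 6a f9 14 6e 18 33 f9 is exactly B = 7 bytes: K' = 6a f9 14 6e 18 33 f9.
K' ⊕ ipad = 5c cf 22 58 2e 05 cf; K' ⊕ opad = 36 a5 48 32 44 6f a5.
Inner hash: sum = 92+207+34+88+46+5+207+101+55+101+51 = 987; mod 256 = 219 → db.
Outer hash (recomputed tag): sum = 54+165+72+50+68+111+165+219 = 904; mod 256 = 136 → 88.
Recomputed tag = 88; claimed = 4e → mismatch.

invalid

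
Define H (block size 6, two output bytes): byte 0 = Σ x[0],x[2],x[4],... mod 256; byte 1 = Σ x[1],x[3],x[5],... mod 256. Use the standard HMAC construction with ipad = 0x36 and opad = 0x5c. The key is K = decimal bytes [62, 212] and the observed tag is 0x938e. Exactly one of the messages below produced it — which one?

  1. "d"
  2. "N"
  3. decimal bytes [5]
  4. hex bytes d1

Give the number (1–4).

Key decimal bytes [62, 212] = 3e d4 is 2 bytes ≤ B = 6; zero-pad to 6 bytes: K' = 3e d4 00 00 00 00.
K' ⊕ ipad = 08 e2 36 36 36 36; K' ⊕ opad = 62 88 5c 5c 5c 5c.
m1: inner = H(08 e2 36 36 36 36 64) = d8 4e; tag = H(62 88 5c 5c 5c 5c d8 4e) = f28e
m2: inner = H(08 e2 36 36 36 36 4e) = c2 4e; tag = H(62 88 5c 5c 5c 5c c2 4e) = dc8e
m3: inner = H(08 e2 36 36 36 36 05) = 79 4e; tag = H(62 88 5c 5c 5c 5c 79 4e) = 938e ← matches
m4: inner = H(08 e2 36 36 36 36 d1) = 45 4e; tag = H(62 88 5c 5c 5c 5c 45 4e) = 5f8e

3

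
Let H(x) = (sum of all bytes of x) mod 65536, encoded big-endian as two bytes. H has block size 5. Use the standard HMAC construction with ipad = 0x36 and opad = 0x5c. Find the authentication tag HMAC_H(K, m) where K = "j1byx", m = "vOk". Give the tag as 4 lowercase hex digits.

Key "j1byx" = 6a 31 62 79 78 is exactly B = 5 bytes: K' = 6a 31 62 79 78.
K' ⊕ ipad = 5c 07 54 4f 4e.  K' ⊕ opad = 36 6d 3e 25 24.
Inner input = (K'⊕ipad) ∥ m = 5c 07 54 4f 4e ∥ 76 4f 6b.
Inner hash: sum = 92+7+84+79+78+118+79+107 = 644 → 02 84.
Outer input = (K'⊕opad) ∥ inner = 36 6d 3e 25 24 ∥ 02 84.
Outer hash (tag): sum = 54+109+62+37+36+2+132 = 432 → 01 b0.

01b0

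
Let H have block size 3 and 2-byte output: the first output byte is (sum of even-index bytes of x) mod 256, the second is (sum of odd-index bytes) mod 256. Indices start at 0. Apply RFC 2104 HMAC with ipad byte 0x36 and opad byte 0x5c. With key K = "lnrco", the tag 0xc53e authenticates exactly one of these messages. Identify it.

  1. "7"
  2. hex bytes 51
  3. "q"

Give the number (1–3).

3

Key "lnrco" = 6c 6e 72 63 6f is 5 bytes > B = 3, so hash it first: H(key) = 4d d1, then zero-pad to 3 bytes: K' = 4d d1 00.
K' ⊕ ipad = 7b e7 36; K' ⊕ opad = 11 8d 5c.
m1: inner = H(7b e7 36 37) = b1 1e; tag = H(11 8d 5c b1 1e) = 8b3e
m2: inner = H(7b e7 36 51) = b1 38; tag = H(11 8d 5c b1 38) = a53e
m3: inner = H(7b e7 36 71) = b1 58; tag = H(11 8d 5c b1 58) = c53e ← matches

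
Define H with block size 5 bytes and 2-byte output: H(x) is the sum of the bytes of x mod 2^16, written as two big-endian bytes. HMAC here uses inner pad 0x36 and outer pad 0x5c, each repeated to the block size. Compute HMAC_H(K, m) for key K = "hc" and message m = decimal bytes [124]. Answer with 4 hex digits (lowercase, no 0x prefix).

Key "hc" = 68 63 is 2 bytes ≤ B = 5; zero-pad to 5 bytes: K' = 68 63 00 00 00.
K' ⊕ ipad = 5e 55 36 36 36.  K' ⊕ opad = 34 3f 5c 5c 5c.
Inner input = (K'⊕ipad) ∥ m = 5e 55 36 36 36 ∥ 7c.
Inner hash: sum = 94+85+54+54+54+124 = 465 → 01 d1.
Outer input = (K'⊕opad) ∥ inner = 34 3f 5c 5c 5c ∥ 01 d1.
Outer hash (tag): sum = 52+63+92+92+92+1+209 = 601 → 02 59.

0259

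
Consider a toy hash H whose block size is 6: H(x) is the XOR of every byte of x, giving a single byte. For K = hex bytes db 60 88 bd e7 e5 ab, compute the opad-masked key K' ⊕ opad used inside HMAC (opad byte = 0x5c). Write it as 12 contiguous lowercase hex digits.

7b5c5c5c5c5c

Key hex bytes db 60 88 bd e7 e5 ab is 7 bytes > B = 6, so hash it first: H(key) = 27, then zero-pad to 6 bytes: K' = 27 00 00 00 00 00.
XOR each byte with 0x5c: 27⊕5c=7b, 00⊕5c=5c, 00⊕5c=5c, 00⊕5c=5c, 00⊕5c=5c, 00⊕5c=5c.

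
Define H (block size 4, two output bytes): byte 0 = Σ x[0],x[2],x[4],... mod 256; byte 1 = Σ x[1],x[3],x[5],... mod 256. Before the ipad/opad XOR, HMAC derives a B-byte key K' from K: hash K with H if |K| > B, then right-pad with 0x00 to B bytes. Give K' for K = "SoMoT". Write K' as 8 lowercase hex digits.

f4de0000

|K| = 5 > B = 4, so first hash the key.
H(K): even-index sum = 244 mod 256 = 244; odd-index sum = 222 mod 256 = 222 → f4 de.
Zero-pad H(K) = f4 de to 4 bytes: K' = f4 de 00 00.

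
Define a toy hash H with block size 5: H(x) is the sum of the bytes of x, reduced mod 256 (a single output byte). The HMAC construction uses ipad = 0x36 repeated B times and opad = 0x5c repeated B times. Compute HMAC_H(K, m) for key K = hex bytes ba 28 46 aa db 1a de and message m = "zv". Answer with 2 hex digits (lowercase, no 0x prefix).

c4

Key hex bytes ba 28 46 aa db 1a de is 7 bytes > B = 5, so hash it first: H(key) = a5, then zero-pad to 5 bytes: K' = a5 00 00 00 00.
K' ⊕ ipad = 93 36 36 36 36.  K' ⊕ opad = f9 5c 5c 5c 5c.
Inner input = (K'⊕ipad) ∥ m = 93 36 36 36 36 ∥ 7a 76.
Inner hash: sum = 147+54+54+54+54+122+118 = 603; mod 256 = 91 → 5b.
Outer input = (K'⊕opad) ∥ inner = f9 5c 5c 5c 5c ∥ 5b.
Outer hash (tag): sum = 249+92+92+92+92+91 = 708; mod 256 = 196 → c4.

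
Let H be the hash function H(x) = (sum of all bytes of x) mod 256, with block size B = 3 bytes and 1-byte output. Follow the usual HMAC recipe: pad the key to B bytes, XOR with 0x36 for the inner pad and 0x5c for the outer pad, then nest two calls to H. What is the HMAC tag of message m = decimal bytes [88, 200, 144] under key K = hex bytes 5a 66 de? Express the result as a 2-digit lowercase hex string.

16

Key hex bytes 5a 66 de is exactly B = 3 bytes: K' = 5a 66 de.
K' ⊕ ipad = 6c 50 e8.  K' ⊕ opad = 06 3a 82.
Inner input = (K'⊕ipad) ∥ m = 6c 50 e8 ∥ 58 c8 90.
Inner hash: sum = 108+80+232+88+200+144 = 852; mod 256 = 84 → 54.
Outer input = (K'⊕opad) ∥ inner = 06 3a 82 ∥ 54.
Outer hash (tag): sum = 6+58+130+84 = 278; mod 256 = 22 → 16.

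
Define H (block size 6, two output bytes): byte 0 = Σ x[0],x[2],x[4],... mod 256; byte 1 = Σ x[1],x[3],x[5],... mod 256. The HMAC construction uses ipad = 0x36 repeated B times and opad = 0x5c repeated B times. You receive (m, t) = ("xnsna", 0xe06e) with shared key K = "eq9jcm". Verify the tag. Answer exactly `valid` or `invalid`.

Key "eq9jcm" = 65 71 39 6a 63 6d is exactly B = 6 bytes: K' = 65 71 39 6a 63 6d.
K' ⊕ ipad = 53 47 0f 5c 55 5b; K' ⊕ opad = 39 2d 65 36 3f 31.
Inner hash: even-index sum = 515 mod 256 = 3; odd-index sum = 474 mod 256 = 218 → 03 da.
Outer hash (recomputed tag): even-index sum = 224 mod 256 = 224; odd-index sum = 366 mod 256 = 110 → e0 6e.
Recomputed tag = e06e; claimed = e06e → match.

valid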